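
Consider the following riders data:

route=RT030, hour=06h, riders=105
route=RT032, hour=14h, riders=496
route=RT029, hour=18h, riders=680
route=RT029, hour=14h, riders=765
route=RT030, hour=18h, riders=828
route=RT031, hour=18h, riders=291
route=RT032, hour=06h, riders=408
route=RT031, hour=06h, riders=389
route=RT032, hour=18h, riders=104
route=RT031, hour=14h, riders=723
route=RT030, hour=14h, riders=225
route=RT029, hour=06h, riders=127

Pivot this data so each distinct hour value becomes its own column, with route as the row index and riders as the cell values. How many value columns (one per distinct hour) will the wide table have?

3

3 distinct hour values: 06h, 14h, 18h.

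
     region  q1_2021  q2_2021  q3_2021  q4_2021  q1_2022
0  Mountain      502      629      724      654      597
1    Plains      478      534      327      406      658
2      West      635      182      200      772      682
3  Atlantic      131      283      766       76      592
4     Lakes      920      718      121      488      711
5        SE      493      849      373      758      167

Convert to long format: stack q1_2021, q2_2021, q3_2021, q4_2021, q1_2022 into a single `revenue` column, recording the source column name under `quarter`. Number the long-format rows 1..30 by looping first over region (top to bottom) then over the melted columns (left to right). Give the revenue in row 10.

658

30 rows total (6 × 5). Row 10: index ⌊(10-1)/5⌋ = 1 into region → Plains; (10-1) mod 5 = 4 into the melted columns → q1_2022.
So row 10 is (Plains, q1_2022, 658); revenue = 658.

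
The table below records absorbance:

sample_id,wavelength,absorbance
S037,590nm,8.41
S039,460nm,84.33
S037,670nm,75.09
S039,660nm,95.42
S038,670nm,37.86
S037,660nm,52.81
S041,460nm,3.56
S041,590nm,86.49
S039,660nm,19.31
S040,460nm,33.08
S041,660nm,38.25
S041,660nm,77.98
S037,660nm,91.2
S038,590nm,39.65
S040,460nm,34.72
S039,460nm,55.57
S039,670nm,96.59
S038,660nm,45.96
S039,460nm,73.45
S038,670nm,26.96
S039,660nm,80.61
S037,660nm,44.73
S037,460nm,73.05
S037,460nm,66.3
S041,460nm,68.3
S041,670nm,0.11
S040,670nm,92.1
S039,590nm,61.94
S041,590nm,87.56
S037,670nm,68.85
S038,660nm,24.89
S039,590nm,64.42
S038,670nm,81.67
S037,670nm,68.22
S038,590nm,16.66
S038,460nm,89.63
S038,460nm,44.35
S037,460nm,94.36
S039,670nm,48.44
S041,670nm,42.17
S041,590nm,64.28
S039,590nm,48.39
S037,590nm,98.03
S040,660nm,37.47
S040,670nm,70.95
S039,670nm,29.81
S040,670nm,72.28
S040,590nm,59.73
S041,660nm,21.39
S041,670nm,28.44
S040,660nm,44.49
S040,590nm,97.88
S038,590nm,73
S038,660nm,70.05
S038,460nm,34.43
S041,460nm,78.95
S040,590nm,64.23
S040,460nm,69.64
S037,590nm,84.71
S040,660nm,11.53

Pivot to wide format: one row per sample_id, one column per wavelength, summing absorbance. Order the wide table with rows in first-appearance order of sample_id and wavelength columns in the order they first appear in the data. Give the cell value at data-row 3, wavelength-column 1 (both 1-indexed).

With rows in first-appearance order of sample_id, row 3 is sample_id=S038. wavelength columns in first-appearance order: 590nm, 460nm, 670nm, 660nm; column 1 is 590nm.
Long rows with sample_id=S038, wavelength=590nm: 39.65 + 16.66 + 73 = 129.31.

129.31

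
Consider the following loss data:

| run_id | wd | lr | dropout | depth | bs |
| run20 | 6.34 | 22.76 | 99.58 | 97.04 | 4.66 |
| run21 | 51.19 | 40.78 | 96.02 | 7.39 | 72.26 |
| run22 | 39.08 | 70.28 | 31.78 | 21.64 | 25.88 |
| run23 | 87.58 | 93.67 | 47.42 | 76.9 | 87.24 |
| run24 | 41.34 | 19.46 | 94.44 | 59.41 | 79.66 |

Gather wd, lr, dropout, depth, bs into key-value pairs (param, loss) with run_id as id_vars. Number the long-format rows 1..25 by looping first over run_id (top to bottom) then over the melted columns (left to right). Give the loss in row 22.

19.46

25 rows total (5 × 5). Row 22: index ⌊(22-1)/5⌋ = 4 into run_id → run24; (22-1) mod 5 = 1 into the melted columns → lr.
So row 22 is (run24, lr, 19.46); loss = 19.46.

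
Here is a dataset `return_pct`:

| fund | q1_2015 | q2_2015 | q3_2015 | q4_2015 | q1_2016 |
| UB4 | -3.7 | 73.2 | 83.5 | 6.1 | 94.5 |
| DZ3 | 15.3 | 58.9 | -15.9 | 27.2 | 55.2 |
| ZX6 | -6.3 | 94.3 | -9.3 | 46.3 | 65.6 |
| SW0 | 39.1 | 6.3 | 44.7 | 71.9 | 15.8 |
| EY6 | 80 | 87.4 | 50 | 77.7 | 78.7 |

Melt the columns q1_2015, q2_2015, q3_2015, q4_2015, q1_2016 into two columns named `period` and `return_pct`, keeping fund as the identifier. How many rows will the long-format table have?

5 fund values × 5 melted columns = 25 rows.

25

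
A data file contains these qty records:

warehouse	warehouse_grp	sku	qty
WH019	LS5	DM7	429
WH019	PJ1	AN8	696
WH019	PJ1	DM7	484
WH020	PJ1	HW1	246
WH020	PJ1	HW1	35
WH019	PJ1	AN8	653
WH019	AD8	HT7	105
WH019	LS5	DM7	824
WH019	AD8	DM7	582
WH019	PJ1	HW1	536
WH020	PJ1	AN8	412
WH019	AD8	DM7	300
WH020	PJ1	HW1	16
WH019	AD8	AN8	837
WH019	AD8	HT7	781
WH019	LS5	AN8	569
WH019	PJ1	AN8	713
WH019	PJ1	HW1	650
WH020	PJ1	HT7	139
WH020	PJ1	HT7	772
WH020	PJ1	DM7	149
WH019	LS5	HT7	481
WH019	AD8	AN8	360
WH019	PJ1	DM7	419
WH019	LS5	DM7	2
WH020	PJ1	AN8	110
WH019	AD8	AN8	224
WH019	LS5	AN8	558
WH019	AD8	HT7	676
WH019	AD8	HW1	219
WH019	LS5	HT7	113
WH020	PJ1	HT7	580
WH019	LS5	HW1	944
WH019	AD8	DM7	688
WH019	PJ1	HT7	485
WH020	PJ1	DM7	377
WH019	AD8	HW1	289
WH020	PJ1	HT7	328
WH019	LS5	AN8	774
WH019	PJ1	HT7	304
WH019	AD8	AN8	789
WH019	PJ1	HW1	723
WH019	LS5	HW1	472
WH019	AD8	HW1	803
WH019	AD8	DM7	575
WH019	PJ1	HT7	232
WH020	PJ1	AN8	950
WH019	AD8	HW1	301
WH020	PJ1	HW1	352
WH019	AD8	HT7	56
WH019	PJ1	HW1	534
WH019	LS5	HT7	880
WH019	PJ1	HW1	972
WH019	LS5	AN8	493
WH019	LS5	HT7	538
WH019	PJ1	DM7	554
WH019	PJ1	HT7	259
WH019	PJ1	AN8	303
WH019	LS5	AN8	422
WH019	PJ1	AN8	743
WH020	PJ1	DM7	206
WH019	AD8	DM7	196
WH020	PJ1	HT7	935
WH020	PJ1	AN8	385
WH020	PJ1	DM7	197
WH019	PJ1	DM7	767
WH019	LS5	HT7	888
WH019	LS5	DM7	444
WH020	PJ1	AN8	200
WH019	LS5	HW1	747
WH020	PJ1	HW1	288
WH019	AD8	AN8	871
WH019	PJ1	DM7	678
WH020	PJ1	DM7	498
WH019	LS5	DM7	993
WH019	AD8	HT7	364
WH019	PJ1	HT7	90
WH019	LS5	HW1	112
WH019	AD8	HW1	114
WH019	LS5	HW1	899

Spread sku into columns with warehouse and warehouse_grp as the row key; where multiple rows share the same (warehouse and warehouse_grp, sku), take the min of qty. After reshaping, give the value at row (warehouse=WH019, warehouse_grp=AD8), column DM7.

196

Rows with warehouse=WH019, warehouse_grp=AD8 and sku=DM7: qty values are 582, 300, 688, 575, 196.
min(582, 300, 688, 575, 196) = 196.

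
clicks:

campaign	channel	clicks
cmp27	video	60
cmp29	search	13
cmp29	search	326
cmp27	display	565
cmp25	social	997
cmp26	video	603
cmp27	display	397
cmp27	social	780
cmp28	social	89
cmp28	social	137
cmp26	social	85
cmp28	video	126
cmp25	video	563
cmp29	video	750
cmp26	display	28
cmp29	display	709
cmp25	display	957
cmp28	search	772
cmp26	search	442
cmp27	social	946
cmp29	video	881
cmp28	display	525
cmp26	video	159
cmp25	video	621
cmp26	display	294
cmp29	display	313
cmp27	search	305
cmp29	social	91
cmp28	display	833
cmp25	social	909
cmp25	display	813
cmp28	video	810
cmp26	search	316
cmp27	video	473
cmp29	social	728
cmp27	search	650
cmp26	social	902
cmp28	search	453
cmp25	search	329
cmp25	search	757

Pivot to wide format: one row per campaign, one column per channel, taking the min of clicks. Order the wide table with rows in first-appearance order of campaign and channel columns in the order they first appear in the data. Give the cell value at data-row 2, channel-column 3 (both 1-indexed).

313

With rows in first-appearance order of campaign, row 2 is campaign=cmp29. channel columns in first-appearance order: video, search, display, social; column 3 is display.
Long rows with campaign=cmp29, channel=display: min(709, 313) = 313.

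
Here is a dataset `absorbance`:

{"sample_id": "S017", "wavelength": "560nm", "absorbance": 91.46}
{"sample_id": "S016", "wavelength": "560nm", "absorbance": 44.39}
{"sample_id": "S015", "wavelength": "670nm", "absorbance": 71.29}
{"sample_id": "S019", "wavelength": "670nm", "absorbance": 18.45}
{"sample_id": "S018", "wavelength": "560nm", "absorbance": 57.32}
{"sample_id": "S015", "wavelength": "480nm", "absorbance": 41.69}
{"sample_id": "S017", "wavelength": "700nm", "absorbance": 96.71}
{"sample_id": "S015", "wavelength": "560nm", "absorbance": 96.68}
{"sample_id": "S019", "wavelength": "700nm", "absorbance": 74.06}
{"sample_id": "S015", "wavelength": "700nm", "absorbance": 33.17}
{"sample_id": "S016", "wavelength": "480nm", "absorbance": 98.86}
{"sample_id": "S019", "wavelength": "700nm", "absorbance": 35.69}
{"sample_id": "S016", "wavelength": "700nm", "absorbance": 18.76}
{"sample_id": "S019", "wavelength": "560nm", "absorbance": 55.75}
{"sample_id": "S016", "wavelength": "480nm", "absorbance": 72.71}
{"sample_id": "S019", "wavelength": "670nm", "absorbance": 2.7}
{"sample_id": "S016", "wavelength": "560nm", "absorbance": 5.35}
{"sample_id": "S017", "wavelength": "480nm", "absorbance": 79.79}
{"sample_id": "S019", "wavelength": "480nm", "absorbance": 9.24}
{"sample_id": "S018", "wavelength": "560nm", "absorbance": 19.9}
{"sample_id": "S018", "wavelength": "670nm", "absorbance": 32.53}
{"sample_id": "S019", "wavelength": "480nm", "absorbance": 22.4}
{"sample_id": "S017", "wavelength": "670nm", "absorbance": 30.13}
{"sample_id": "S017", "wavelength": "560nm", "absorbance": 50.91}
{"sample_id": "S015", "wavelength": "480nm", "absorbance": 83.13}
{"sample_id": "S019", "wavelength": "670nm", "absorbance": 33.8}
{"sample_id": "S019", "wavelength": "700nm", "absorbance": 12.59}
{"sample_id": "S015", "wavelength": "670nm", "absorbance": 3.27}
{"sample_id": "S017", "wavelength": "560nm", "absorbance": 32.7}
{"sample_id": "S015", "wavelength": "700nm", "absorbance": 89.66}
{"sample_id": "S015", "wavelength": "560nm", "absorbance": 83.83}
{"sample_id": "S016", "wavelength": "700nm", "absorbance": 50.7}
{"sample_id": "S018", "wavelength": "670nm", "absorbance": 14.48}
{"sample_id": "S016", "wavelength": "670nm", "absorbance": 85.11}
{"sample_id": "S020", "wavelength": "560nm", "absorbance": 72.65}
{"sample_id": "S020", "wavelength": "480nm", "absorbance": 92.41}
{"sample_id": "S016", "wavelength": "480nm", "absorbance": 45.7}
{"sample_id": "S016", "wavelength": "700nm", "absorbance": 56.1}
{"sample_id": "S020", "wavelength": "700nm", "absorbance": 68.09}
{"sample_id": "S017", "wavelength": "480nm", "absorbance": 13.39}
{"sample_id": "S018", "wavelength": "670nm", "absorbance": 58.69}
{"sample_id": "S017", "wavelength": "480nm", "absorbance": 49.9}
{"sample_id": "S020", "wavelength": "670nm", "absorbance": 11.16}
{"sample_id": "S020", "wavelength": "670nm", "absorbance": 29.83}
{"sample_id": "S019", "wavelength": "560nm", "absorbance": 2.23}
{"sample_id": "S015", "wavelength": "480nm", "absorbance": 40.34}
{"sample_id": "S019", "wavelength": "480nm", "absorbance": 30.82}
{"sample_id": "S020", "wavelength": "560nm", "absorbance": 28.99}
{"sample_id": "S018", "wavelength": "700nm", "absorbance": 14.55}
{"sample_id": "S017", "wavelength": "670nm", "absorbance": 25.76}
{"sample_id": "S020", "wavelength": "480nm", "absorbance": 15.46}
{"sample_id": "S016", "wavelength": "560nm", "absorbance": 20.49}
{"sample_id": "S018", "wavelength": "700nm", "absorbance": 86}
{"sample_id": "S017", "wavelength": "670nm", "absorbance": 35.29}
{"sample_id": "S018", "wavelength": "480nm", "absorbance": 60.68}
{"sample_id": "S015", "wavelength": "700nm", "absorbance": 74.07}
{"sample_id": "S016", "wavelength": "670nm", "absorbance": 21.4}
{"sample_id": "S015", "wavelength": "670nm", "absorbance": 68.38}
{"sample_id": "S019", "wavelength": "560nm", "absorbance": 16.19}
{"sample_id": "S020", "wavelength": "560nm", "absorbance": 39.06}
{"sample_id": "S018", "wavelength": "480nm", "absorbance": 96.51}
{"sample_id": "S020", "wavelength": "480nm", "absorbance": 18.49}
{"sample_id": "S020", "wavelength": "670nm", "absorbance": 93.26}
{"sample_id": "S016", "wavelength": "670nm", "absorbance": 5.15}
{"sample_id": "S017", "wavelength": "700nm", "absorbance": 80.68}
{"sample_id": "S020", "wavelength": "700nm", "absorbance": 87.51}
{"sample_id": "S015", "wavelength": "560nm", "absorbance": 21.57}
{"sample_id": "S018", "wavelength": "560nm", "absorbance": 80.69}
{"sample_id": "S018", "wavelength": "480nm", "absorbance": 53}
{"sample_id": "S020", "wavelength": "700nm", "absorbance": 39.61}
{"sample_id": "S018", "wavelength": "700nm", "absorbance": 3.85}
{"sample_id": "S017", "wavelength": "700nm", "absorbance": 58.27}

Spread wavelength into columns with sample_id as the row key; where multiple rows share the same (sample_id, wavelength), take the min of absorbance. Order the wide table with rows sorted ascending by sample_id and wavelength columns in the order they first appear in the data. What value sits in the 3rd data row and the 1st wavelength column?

32.7

With rows sorted ascending by sample_id, row 3 is sample_id=S017. wavelength columns in first-appearance order: 560nm, 670nm, 480nm, 700nm; column 1 is 560nm.
Long rows with sample_id=S017, wavelength=560nm: min(91.46, 50.91, 32.7) = 32.7.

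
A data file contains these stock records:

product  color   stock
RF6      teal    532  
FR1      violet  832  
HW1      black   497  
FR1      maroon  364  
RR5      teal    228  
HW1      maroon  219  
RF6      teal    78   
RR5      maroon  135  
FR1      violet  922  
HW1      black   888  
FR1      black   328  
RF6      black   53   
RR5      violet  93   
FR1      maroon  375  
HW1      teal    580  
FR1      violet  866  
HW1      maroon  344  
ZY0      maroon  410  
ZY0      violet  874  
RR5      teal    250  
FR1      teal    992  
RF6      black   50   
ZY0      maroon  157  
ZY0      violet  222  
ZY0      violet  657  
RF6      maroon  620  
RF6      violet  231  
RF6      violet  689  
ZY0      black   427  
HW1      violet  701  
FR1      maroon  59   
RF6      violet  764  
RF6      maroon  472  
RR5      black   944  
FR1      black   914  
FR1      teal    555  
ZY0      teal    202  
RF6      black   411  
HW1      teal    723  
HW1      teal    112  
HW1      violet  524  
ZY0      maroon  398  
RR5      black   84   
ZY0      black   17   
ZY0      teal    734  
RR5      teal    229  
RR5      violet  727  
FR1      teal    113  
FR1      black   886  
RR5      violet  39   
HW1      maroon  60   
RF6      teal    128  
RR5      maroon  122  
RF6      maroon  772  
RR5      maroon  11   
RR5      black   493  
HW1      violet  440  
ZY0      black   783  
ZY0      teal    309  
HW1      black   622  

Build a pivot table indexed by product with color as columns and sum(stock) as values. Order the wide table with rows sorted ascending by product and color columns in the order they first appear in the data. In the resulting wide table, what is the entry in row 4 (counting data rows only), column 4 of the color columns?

268

With rows sorted ascending by product, row 4 is product=RR5. color columns in first-appearance order: teal, violet, black, maroon; column 4 is maroon.
Long rows with product=RR5, color=maroon: 135 + 122 + 11 = 268.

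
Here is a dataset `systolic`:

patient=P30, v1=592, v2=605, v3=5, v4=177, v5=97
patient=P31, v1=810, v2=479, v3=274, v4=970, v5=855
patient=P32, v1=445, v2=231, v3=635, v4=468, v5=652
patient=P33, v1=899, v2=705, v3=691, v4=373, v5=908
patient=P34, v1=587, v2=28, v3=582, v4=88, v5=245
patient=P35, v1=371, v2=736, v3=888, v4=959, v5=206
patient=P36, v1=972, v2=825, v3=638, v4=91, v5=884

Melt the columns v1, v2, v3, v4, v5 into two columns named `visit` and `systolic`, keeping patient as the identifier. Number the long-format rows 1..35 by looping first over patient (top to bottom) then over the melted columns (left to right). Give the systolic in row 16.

899

35 rows total (7 × 5). Row 16: index ⌊(16-1)/5⌋ = 3 into patient → P33; (16-1) mod 5 = 0 into the melted columns → v1.
So row 16 is (P33, v1, 899); systolic = 899.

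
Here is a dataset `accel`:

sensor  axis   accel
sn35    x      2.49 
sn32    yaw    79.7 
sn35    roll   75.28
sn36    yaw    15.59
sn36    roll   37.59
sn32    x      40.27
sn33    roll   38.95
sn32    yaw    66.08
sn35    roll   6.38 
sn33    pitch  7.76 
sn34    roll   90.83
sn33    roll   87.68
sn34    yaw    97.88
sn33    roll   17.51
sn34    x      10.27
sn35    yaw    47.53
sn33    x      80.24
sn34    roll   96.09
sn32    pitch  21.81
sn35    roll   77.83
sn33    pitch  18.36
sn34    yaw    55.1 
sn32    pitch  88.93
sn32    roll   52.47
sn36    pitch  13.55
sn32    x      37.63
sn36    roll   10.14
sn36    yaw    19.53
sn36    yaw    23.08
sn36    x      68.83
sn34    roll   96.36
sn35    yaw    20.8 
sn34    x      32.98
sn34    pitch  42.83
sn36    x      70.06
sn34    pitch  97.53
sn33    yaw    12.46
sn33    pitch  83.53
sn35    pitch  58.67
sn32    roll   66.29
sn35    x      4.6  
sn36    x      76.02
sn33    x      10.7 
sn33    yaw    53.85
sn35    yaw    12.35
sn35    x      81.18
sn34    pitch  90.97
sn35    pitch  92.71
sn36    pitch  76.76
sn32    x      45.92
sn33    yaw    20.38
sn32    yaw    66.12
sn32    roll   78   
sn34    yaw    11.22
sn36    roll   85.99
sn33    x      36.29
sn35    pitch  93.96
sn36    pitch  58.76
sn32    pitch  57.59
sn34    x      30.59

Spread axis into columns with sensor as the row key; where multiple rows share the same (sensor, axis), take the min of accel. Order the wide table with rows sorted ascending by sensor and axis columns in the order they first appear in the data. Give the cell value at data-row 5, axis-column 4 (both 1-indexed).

13.55

With rows sorted ascending by sensor, row 5 is sensor=sn36. axis columns in first-appearance order: x, yaw, roll, pitch; column 4 is pitch.
Long rows with sensor=sn36, axis=pitch: min(13.55, 76.76, 58.76) = 13.55.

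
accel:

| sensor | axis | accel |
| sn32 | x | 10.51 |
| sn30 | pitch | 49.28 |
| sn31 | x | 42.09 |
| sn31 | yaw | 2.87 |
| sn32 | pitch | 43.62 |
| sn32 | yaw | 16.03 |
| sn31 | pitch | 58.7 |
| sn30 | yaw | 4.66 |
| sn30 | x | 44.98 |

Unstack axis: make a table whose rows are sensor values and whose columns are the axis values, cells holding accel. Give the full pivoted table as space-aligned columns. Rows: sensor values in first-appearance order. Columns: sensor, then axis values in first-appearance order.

Columns: sensor plus the 3 distinct axis values (x, pitch, yaw).
For example, row sn32 column x takes accel=10.51 from the long row (sn32, x).

sensor  x      pitch  yaw  
sn32    10.51  43.62  16.03
sn30    44.98  49.28  4.66 
sn31    42.09  58.7   2.87 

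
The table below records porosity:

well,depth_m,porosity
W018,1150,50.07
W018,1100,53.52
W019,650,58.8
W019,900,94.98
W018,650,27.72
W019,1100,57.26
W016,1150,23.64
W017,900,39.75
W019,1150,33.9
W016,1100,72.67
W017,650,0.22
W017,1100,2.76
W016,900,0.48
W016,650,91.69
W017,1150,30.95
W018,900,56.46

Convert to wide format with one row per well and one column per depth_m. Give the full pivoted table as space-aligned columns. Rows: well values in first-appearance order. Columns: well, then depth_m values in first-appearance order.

well  1150   1100   650    900  
W018  50.07  53.52  27.72  56.46
W019  33.9   57.26  58.8   94.98
W016  23.64  72.67  91.69  0.48 
W017  30.95  2.76   0.22   39.75

Columns: well plus the 4 distinct depth_m values (1150, 1100, 650, 900).
For example, row W018 column 1150 takes porosity=50.07 from the long row (W018, 1150).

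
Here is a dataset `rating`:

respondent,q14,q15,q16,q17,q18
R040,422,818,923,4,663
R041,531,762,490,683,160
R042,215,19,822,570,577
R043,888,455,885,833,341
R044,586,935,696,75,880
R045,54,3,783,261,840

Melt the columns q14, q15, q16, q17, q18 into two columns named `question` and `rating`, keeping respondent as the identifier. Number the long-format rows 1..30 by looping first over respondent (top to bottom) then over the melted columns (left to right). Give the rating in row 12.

19

30 rows total (6 × 5). Row 12: index ⌊(12-1)/5⌋ = 2 into respondent → R042; (12-1) mod 5 = 1 into the melted columns → q15.
So row 12 is (R042, q15, 19); rating = 19.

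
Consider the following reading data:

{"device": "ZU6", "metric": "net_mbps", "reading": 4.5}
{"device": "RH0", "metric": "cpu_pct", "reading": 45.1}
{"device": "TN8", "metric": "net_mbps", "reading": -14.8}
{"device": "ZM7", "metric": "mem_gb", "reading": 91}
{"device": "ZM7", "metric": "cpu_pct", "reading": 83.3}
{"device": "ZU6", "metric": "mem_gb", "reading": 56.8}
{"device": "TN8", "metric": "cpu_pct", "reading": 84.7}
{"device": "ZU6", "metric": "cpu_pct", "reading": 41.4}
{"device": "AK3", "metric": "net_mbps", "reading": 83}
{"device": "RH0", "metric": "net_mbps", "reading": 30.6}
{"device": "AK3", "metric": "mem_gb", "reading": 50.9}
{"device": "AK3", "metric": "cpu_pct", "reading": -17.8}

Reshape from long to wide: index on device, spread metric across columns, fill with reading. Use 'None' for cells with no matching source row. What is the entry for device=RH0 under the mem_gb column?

None

No long-format row has device=RH0 and metric=mem_gb, so the cell is None.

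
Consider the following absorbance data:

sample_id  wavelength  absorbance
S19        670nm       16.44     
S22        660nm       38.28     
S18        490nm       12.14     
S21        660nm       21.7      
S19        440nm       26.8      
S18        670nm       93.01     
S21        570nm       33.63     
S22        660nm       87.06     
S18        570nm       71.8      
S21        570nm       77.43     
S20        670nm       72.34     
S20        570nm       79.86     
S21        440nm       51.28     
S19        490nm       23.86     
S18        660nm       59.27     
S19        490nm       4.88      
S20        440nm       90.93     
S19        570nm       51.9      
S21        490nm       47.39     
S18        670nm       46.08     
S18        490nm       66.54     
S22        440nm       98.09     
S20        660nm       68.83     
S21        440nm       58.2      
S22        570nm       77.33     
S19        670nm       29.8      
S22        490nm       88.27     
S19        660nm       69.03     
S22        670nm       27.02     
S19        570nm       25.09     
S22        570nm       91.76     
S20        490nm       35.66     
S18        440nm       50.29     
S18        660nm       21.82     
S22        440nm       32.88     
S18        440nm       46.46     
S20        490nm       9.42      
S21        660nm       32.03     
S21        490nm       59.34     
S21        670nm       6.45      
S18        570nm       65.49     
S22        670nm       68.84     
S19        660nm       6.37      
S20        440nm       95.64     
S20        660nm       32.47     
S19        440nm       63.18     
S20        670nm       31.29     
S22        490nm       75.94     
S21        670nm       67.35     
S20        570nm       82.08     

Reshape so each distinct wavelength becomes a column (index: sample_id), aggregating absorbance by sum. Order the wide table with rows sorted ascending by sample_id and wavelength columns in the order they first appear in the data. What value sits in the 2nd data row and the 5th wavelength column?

With rows sorted ascending by sample_id, row 2 is sample_id=S19. wavelength columns in first-appearance order: 670nm, 660nm, 490nm, 440nm, 570nm; column 5 is 570nm.
Long rows with sample_id=S19, wavelength=570nm: 51.9 + 25.09 = 76.99.

76.99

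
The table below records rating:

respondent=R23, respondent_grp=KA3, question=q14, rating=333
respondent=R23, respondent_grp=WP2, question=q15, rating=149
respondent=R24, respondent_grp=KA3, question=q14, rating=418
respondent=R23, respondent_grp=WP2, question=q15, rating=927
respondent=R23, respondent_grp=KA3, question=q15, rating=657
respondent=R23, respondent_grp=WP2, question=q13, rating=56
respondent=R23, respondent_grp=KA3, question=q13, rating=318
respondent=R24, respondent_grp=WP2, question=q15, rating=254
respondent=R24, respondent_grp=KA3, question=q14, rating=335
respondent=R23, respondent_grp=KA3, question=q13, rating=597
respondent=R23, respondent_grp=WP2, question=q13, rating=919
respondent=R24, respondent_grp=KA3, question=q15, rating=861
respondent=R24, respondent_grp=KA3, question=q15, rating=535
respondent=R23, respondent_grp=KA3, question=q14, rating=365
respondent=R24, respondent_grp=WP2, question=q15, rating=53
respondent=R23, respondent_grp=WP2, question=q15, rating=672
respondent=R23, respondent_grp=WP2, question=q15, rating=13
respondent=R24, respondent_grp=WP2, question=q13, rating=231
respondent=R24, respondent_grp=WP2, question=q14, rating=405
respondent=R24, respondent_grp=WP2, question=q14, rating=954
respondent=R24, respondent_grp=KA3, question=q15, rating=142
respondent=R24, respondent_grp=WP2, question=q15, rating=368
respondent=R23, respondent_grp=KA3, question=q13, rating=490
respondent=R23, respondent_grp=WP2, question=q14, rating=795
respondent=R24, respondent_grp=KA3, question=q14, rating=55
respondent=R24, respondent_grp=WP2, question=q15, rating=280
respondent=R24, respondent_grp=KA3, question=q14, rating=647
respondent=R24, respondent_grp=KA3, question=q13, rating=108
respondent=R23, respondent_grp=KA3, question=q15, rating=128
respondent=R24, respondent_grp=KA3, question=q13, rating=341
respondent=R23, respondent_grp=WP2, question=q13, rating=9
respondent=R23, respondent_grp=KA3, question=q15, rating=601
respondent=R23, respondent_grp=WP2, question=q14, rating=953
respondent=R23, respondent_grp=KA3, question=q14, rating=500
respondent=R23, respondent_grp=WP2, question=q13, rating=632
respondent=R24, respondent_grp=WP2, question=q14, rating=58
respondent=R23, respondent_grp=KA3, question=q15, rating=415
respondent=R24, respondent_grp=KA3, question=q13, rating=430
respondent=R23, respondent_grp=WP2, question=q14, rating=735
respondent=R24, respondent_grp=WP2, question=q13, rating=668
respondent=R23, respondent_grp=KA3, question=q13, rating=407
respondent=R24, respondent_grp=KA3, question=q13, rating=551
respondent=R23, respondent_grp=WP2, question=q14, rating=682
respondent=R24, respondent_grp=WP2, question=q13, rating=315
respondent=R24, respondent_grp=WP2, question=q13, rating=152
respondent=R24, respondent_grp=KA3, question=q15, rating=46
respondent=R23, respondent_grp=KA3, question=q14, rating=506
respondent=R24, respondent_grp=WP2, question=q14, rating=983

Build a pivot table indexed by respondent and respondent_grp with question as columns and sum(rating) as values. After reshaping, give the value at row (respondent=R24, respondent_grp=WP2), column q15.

955

Rows with respondent=R24, respondent_grp=WP2 and question=q15: rating values are 254, 53, 368, 280.
254 + 53 + 368 + 280 = 955.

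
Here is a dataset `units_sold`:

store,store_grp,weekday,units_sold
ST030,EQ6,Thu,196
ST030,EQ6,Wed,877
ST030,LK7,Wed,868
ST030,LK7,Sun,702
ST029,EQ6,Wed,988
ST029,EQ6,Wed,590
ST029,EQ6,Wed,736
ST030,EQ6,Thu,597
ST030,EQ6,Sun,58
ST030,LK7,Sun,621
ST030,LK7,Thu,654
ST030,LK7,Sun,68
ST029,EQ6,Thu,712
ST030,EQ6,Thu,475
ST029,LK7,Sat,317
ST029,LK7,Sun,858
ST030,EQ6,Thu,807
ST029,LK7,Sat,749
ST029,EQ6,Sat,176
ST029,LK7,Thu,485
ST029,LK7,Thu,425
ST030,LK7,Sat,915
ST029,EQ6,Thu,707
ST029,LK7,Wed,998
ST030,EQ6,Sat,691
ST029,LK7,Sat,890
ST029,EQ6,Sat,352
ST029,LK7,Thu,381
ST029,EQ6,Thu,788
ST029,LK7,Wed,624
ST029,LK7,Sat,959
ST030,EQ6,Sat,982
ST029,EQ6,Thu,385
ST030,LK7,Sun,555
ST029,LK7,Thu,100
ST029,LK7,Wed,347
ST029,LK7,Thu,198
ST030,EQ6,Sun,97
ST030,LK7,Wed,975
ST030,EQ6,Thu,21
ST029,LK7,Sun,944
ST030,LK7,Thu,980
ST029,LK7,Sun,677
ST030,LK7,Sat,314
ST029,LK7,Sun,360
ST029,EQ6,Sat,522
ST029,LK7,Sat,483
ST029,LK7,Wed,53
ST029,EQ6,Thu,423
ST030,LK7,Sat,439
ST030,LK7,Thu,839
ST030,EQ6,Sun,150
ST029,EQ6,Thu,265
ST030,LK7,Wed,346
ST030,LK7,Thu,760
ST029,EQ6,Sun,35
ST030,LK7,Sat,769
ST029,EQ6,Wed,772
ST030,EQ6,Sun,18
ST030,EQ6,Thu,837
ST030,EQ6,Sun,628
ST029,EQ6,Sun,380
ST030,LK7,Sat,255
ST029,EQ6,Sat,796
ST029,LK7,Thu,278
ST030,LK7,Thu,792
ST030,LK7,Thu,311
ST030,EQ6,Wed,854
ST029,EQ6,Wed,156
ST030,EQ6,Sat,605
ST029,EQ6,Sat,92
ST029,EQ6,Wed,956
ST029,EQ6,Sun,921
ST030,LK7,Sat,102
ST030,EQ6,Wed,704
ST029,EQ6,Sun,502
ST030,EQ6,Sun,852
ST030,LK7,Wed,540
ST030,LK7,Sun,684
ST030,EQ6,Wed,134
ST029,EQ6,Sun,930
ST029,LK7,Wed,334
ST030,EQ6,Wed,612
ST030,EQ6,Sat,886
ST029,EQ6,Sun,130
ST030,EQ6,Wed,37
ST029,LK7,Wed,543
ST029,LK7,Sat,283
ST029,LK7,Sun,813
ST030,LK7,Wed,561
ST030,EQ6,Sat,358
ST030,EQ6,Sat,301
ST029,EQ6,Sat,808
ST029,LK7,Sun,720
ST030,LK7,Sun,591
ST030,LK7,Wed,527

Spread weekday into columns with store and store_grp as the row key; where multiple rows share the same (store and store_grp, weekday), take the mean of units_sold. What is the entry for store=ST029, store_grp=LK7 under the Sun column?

728.67

Rows with store=ST029, store_grp=LK7 and weekday=Sun: units_sold values are 858, 944, 677, 360, 813, 720.
(858 + 944 + 677 + 360 + 813 + 720) / 6 = 728.67.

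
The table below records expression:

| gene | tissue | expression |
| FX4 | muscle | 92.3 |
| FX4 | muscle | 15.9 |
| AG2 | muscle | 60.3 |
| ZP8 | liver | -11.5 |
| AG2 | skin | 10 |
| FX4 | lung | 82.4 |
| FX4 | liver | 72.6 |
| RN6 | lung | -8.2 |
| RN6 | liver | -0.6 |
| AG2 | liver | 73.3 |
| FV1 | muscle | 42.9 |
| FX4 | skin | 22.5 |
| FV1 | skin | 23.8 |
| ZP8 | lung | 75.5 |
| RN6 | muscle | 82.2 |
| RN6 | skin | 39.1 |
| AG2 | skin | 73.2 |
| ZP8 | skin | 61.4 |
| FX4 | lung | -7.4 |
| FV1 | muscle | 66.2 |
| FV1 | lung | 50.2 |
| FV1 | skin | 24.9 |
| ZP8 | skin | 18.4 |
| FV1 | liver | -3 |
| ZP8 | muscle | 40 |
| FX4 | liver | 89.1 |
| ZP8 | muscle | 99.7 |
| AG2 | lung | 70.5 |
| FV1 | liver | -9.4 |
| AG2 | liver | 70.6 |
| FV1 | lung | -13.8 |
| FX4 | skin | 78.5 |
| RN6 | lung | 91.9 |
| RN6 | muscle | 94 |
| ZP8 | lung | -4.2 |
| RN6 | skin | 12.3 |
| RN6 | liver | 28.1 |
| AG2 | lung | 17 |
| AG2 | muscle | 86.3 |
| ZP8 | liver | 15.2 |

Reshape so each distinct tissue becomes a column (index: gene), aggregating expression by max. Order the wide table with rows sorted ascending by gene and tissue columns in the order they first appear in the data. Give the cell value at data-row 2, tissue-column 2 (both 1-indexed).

-3

With rows sorted ascending by gene, row 2 is gene=FV1. tissue columns in first-appearance order: muscle, liver, skin, lung; column 2 is liver.
Long rows with gene=FV1, tissue=liver: max(-3, -9.4) = -3.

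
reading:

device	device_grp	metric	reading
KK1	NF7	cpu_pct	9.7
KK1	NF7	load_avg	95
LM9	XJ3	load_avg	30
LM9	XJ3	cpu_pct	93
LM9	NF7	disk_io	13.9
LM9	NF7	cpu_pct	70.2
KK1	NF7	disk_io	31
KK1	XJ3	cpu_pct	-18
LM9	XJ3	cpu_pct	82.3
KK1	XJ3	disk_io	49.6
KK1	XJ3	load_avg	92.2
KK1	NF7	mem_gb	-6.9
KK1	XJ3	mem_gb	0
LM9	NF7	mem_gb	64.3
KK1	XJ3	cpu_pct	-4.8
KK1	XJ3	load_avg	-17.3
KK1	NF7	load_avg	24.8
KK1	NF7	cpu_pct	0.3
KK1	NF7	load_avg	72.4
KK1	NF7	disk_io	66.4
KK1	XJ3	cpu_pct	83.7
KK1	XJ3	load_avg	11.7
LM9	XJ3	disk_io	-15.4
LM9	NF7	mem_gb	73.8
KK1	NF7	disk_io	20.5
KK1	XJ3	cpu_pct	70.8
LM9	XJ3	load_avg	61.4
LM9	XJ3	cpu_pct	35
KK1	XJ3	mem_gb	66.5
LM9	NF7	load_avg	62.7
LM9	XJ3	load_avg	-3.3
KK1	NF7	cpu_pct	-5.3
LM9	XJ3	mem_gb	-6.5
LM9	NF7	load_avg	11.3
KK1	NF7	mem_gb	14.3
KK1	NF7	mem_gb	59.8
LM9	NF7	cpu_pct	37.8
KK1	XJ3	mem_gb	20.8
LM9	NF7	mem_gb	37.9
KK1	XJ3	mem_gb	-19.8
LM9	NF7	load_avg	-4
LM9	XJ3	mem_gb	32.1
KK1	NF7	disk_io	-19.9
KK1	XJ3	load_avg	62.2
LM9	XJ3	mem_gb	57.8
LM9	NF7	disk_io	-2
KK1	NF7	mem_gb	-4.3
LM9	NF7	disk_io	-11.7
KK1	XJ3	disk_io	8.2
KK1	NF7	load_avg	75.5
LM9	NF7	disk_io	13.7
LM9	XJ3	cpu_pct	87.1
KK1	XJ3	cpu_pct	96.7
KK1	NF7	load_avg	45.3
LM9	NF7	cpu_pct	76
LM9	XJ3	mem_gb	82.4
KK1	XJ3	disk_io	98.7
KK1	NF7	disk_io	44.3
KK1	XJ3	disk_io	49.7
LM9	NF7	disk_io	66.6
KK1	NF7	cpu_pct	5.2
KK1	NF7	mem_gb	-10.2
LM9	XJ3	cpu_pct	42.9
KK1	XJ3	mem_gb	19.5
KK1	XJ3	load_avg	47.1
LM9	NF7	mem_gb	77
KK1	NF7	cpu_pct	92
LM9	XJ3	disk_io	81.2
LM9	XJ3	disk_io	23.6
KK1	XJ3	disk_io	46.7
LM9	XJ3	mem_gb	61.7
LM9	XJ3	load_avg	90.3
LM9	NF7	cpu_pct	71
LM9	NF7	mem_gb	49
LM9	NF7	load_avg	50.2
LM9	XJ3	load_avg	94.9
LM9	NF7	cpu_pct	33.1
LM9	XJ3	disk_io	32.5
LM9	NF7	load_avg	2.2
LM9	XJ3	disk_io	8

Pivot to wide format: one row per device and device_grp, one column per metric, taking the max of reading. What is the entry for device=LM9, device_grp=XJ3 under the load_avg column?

Rows with device=LM9, device_grp=XJ3 and metric=load_avg: reading values are 30, 61.4, -3.3, 90.3, 94.9.
max(30, 61.4, -3.3, 90.3, 94.9) = 94.9.

94.9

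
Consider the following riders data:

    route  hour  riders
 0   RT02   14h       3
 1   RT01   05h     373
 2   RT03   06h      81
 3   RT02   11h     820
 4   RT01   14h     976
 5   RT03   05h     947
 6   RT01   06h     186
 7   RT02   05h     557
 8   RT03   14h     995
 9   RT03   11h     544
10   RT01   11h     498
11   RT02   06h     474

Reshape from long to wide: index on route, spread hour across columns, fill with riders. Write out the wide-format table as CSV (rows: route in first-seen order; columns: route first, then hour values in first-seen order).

Columns: route plus the 4 distinct hour values (14h, 05h, 06h, 11h).
For example, row RT02 column 14h takes riders=3 from the long row (RT02, 14h).

route,14h,05h,06h,11h
RT02,3,557,474,820
RT01,976,373,186,498
RT03,995,947,81,544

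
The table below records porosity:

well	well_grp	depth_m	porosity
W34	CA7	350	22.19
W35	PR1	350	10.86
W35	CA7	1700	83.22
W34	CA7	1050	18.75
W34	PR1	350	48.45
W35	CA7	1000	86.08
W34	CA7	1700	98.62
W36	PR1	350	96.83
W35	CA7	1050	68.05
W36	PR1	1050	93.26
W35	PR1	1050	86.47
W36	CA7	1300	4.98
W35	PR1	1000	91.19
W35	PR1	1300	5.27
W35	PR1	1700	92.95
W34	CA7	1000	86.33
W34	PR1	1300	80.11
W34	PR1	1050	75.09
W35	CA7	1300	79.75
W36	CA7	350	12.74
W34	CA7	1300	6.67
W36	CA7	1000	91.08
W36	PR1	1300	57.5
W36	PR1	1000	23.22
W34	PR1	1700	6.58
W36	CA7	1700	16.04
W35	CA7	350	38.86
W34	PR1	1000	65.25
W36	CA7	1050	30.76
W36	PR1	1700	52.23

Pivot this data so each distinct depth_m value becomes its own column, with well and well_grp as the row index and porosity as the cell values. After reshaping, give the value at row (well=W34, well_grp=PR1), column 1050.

75.09

Wide layout: rows indexed by well and well_grp, columns are the 5 distinct depth_m values (350, 1700, 1050, 1000, 1300).
Cell (well=W34, well_grp=PR1, depth_m=1050) draws from the long row where well=W34, well_grp=PR1 and depth_m=1050, which has porosity=75.09.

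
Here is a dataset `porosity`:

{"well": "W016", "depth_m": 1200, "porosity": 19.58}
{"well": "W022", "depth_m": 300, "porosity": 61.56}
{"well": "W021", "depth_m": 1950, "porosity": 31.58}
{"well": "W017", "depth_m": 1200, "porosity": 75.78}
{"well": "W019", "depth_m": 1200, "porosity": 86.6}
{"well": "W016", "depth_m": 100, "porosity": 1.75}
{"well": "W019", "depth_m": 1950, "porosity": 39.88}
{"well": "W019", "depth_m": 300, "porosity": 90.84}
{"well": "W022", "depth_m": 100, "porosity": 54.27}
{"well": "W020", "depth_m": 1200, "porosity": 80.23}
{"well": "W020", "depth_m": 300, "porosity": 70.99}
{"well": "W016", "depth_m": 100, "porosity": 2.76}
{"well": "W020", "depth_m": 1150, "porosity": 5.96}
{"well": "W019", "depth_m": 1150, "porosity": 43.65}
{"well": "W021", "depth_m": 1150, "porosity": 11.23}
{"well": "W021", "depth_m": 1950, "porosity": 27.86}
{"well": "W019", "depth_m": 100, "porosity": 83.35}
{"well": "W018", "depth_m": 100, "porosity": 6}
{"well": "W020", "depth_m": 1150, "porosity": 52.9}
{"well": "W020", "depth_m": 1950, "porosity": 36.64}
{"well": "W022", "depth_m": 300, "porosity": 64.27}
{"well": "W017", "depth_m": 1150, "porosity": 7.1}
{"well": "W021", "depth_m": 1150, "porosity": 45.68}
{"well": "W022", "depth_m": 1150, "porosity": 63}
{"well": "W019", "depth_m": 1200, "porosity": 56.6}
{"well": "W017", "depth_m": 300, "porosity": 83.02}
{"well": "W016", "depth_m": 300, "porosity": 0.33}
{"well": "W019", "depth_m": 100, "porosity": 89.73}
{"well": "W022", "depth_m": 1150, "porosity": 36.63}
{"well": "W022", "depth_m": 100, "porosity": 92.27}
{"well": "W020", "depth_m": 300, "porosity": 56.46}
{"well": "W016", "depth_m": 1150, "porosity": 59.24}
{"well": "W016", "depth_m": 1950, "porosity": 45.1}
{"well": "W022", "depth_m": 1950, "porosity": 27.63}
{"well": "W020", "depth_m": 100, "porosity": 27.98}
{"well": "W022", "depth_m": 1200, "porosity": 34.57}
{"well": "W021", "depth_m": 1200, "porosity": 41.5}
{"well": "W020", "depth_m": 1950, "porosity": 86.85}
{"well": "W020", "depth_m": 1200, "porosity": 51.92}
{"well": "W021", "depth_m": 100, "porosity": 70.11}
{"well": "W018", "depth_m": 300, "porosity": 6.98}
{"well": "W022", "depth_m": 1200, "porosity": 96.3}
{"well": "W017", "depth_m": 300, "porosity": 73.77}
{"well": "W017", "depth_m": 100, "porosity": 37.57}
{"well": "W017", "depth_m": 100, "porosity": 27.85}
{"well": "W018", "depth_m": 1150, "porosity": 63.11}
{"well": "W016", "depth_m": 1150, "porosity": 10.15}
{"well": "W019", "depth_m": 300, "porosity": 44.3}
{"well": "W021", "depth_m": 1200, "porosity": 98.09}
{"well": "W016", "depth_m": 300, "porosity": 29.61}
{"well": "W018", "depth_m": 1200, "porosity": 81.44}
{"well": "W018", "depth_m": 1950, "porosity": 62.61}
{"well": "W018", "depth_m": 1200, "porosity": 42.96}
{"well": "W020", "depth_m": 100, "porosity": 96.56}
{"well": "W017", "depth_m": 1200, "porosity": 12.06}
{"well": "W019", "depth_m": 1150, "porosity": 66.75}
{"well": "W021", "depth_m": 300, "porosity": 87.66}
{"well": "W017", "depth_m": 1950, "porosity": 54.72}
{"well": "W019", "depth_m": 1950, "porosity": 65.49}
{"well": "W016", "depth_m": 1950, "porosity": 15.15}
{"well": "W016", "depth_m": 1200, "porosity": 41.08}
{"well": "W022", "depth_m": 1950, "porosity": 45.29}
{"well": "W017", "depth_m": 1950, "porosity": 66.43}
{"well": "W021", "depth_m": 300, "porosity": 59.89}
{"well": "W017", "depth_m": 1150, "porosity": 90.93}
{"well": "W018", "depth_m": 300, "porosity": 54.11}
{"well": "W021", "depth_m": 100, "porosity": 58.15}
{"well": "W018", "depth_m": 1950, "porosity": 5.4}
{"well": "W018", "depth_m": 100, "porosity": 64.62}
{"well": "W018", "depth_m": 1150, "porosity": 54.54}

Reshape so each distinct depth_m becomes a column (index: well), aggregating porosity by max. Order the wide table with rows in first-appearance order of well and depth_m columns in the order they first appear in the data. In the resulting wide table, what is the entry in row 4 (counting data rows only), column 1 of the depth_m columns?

75.78

With rows in first-appearance order of well, row 4 is well=W017. depth_m columns in first-appearance order: 1200, 300, 1950, 100, 1150; column 1 is 1200.
Long rows with well=W017, depth_m=1200: max(75.78, 12.06) = 75.78.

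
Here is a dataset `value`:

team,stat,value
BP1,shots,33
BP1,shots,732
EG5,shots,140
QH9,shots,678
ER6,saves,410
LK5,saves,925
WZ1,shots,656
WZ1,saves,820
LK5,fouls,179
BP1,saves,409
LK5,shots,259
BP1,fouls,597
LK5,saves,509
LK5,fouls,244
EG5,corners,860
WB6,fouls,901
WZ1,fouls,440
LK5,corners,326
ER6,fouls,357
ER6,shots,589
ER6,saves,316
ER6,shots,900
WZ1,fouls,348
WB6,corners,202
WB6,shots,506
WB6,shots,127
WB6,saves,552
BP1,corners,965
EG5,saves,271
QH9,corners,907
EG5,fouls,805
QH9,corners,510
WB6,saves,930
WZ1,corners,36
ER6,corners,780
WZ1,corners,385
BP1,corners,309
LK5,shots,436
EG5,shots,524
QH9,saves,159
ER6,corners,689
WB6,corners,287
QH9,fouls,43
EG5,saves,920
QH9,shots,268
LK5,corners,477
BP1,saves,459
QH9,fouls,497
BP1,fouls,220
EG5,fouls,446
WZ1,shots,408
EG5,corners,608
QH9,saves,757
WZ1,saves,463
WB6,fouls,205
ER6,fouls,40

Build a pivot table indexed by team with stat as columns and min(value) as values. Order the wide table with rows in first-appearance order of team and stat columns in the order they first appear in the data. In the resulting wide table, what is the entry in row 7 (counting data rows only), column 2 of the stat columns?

With rows in first-appearance order of team, row 7 is team=WB6. stat columns in first-appearance order: shots, saves, fouls, corners; column 2 is saves.
Long rows with team=WB6, stat=saves: min(552, 930) = 552.

552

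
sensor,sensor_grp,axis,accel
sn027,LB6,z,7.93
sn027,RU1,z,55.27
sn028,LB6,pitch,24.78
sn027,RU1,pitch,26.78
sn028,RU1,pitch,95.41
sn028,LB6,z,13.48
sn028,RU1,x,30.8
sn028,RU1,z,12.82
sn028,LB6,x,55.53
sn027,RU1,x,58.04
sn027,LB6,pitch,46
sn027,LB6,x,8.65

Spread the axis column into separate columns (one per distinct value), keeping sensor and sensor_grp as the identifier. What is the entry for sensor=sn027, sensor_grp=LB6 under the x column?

Wide layout: rows indexed by sensor and sensor_grp, columns are the 3 distinct axis values (z, pitch, x).
Cell (sensor=sn027, sensor_grp=LB6, axis=x) draws from the long row where sensor=sn027, sensor_grp=LB6 and axis=x, which has accel=8.65.

8.65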